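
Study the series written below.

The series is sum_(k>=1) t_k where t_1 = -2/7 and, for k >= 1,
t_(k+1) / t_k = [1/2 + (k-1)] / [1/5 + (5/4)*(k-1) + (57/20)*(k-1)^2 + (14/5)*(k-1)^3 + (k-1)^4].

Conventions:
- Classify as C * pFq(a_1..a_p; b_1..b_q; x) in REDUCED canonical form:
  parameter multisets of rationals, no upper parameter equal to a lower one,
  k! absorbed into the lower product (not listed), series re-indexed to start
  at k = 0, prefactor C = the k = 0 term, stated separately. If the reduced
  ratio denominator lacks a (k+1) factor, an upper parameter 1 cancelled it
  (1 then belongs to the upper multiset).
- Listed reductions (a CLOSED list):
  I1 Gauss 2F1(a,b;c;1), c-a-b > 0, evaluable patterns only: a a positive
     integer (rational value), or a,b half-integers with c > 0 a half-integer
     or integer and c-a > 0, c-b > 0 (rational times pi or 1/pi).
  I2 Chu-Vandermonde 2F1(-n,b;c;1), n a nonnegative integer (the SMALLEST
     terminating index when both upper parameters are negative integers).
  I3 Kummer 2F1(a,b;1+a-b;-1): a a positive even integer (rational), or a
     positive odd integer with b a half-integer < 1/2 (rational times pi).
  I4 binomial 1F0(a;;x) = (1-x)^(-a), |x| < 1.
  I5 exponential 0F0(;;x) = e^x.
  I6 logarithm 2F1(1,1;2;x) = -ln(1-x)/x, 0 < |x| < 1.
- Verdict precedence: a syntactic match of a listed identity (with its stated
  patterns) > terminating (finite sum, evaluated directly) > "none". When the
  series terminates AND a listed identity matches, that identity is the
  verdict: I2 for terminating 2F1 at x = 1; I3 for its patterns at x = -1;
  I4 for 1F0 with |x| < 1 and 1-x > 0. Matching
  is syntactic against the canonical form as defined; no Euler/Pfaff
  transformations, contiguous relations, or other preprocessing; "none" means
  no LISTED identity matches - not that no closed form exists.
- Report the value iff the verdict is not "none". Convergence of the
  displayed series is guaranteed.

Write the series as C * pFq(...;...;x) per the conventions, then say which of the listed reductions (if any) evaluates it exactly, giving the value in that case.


Canonical form: C = -2/7 times 0F2 with upper {-}, lower {1/2, 4/5}, x = 1. Verdict: none (x = 1): each listed identity misses the multisets {-} ; {1/2, 4/5}.

Structural cue: from the first term -2/7: the expanded ratio factors over Q; prefactor -2/7, roots give parameters.
Term ratio: r(k) = 1 * 1 / [(k+1/2) (k+4/5) (k+1)] - rational in k. x = 1; t_0 = -2/7; negate the roots.


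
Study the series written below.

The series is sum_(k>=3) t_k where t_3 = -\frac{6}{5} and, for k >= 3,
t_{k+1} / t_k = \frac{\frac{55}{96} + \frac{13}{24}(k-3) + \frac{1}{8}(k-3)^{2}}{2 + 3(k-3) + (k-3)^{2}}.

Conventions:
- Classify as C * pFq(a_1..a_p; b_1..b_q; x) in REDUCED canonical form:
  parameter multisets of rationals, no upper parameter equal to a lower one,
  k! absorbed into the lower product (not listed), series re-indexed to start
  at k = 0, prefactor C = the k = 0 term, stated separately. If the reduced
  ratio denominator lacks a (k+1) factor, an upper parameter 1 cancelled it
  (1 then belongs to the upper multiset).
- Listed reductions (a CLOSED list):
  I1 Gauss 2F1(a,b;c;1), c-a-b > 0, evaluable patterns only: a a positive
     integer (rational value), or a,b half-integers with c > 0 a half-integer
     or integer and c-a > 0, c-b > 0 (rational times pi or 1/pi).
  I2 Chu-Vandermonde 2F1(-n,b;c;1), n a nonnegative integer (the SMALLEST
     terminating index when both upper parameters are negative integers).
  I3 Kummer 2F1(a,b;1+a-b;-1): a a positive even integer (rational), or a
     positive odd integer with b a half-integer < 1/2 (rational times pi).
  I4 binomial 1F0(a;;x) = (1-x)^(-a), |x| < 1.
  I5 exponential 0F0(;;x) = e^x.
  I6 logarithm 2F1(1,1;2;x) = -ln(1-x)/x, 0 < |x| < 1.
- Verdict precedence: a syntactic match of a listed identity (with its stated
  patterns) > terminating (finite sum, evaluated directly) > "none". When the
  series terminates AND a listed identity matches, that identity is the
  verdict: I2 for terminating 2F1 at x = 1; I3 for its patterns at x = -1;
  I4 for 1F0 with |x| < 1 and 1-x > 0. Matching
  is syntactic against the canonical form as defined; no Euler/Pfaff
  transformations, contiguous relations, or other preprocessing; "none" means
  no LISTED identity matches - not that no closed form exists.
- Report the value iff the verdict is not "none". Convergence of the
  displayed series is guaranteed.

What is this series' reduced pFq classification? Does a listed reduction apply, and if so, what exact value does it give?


Reduced: x = \frac{1}{8}, 2F1, upper = {\frac{11}{6}, \frac{5}{2}}, lower = {2}, C = -\frac{6}{5}. Verdict: no listed reduction: x = \frac{1}{8} and upper {\frac{11}{6}, \frac{5}{2}} fail every I1-I6 pattern.

Key observation: with t_0 = -\frac{6}{5}, roots of the ratio polynomials (C = -6/5) are the negated parameters.
Ratio: r(k) = \frac{1}{8} * (k+\frac{11}{6}) (k+\frac{5}{2}) / [(k+2) (k+1)] ; factor over Q: parameters, x = \frac{1}{8}, and C = -\frac{6}{5}.


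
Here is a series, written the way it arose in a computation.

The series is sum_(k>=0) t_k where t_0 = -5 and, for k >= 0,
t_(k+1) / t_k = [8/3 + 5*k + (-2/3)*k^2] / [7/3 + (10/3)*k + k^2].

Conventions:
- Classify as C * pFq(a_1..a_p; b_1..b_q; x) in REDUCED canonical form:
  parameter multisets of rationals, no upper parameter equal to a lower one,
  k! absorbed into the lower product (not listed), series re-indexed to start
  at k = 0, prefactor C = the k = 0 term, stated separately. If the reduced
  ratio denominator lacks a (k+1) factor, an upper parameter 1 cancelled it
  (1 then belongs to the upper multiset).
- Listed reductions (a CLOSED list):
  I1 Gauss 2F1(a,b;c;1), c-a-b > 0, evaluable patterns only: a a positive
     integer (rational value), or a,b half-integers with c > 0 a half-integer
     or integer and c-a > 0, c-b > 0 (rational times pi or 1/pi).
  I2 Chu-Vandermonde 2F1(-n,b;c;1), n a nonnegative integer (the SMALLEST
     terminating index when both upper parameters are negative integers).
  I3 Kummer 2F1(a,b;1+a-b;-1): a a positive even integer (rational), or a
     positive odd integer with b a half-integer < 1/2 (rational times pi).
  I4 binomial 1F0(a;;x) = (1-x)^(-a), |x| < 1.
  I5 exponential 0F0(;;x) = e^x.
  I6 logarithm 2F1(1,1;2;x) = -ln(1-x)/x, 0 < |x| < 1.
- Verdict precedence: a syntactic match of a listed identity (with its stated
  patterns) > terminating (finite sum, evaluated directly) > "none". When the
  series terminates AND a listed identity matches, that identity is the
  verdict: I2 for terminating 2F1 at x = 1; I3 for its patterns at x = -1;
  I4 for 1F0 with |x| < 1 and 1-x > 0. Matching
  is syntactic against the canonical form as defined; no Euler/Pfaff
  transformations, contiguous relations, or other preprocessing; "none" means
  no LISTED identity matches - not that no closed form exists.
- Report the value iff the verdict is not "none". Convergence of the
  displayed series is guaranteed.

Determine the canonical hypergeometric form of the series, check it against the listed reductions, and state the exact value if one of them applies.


At argument -2/3: a 2F1 with upper {-8, 1/2}, lower {7/3}, scaled by C = -5. Verdict: terminating (-8 upstairs). 9 nonzero terms in all; added directly. Hence: -55521009/2213120.

Key step: t_0 being -5, the expanded ratio factors over Q; C = -5, roots give parameters.
Step ratio: r(k) = (-2/3) * (k-8) (k+1/2) / [(k+7/3) (k+1)] - rational; roots negated = parameters, x = (-2/3), C = -5.


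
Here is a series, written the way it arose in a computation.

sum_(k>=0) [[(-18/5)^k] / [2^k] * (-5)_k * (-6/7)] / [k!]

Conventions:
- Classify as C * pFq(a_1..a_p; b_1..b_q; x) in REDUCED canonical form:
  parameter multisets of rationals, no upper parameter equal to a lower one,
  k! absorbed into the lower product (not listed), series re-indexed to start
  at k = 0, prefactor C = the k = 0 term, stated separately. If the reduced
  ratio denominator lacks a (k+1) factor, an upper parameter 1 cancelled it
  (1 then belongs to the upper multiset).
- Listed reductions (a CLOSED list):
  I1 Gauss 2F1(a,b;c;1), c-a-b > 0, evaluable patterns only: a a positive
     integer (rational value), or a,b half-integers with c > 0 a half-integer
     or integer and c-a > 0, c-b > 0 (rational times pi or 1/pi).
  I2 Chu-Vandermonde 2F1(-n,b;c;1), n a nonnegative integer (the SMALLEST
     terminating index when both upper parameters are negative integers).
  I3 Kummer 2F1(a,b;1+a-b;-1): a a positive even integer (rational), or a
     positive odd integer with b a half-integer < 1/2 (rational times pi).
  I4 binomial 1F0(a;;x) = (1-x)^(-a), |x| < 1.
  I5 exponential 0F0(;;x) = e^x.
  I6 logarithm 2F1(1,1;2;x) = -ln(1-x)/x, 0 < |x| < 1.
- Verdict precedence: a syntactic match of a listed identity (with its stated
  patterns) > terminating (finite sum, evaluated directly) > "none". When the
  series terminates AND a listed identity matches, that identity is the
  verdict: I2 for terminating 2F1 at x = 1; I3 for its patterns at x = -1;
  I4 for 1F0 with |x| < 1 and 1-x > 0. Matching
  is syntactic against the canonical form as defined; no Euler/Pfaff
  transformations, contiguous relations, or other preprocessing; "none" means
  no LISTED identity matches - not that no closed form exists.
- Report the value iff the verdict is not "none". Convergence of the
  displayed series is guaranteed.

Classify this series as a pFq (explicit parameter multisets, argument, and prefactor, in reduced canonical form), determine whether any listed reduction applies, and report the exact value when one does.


This is -6/7 * 1F0(-5; -; -9/5) in reduced canonical form. Verdict: terminating - upper parameter -5 makes this a finite sum (last index 5), evaluated exactly. Value: -460992/3125.

Key step: t_0 = -6/7 here, and the two k-th powers (C = -6/7, x = -9/5) combine into one argument.
Ratio: r(k) = (-9/5) * (k-5) / [(k+1)] - rational; roots negated = parameters, x = (-9/5), C = -6/7.


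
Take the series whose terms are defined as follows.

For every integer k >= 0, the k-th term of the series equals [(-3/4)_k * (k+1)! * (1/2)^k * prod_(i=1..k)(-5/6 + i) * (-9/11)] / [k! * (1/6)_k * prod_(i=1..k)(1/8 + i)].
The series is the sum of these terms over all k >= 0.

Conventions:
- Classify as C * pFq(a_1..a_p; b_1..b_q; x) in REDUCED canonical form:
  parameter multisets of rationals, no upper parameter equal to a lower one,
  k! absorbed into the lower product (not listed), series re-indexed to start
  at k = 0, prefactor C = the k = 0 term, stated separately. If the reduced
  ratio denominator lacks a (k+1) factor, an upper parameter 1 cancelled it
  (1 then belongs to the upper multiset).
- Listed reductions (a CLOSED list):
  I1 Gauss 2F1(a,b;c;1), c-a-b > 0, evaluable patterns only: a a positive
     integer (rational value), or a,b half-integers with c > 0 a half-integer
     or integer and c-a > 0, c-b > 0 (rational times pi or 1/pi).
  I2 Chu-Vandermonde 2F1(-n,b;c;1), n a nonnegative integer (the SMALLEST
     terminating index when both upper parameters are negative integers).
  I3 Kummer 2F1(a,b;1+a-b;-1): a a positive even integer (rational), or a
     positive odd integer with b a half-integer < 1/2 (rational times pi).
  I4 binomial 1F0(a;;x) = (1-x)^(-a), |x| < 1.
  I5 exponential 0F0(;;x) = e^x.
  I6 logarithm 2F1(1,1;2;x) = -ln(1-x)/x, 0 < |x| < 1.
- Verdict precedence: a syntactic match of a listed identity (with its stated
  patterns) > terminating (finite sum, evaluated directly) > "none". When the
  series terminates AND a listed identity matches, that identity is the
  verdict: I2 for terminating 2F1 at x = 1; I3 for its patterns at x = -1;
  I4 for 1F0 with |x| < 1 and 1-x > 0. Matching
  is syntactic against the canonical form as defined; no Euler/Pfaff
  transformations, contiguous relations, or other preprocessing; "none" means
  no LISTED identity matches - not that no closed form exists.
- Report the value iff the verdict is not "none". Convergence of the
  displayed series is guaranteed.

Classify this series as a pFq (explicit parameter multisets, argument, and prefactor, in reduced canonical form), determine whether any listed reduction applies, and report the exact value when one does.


Prefactor -9/11, argument 1/2: 2F1 with upper {-3/4, 2} over lower {9/8}. Verdict: none (x = 1/2): each listed identity misses the multisets {-3/4, 2} ; {9/8}.

Key observation: t_0 being -9/11, the parameter 1/6 appears in both the upper and lower lists and cancels.
Term ratio: r(k) = (1/2) * (k-3/4) (k+2) / [(k+9/8) (k+1)] - rational in k. x = (1/2); t_0 = -9/11; negate the roots.


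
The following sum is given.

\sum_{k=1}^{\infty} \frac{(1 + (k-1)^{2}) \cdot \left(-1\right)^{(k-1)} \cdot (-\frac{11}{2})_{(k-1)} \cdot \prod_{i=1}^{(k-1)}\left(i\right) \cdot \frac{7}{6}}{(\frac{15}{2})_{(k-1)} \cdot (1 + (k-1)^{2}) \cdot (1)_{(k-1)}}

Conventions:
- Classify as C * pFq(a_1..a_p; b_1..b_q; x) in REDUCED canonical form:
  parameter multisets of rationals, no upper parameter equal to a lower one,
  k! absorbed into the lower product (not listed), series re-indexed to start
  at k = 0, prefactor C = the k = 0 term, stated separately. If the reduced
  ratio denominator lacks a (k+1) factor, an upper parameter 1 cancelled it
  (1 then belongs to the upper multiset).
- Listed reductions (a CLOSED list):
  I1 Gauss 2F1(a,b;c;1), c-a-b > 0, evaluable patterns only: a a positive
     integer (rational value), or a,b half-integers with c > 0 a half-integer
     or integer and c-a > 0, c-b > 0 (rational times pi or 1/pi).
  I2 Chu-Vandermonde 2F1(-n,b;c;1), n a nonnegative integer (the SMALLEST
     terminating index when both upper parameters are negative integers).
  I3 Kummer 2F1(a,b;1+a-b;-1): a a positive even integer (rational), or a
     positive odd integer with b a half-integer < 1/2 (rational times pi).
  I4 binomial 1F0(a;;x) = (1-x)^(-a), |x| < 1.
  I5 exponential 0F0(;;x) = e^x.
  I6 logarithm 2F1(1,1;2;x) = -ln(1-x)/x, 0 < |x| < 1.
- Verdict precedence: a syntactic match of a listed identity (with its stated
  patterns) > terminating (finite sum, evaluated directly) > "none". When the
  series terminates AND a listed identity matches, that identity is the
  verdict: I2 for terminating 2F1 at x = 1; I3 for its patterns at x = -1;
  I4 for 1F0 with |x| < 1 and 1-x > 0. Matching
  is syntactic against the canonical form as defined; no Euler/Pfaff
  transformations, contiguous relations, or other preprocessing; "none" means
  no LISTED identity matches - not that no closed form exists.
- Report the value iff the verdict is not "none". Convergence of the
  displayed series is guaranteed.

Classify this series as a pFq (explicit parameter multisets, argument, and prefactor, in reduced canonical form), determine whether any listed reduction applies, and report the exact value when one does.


At argument -1: a 2F1 with upper {-\frac{11}{2}, 1}, lower {\frac{15}{2}}, scaled by C = \frac{7}{6}. Verdict: this is the Kummer evaluation I3 (x = -1; c = \frac{15}{2} equals 1+a-b for upper {-\frac{11}{2}, 1}: listed pattern). Its exact value is \frac{7007}{8192} \cdot \pi.

The tell: with t_0 = \frac{7}{6}, the factor k^2 + 1 cancels (top and bottom), leaving prefactor 7/6.
Term ratio: r(k) = -1 * (k-\frac{11}{2}) (k+1) / [(k+\frac{15}{2}) (k+1)] - rational in k, leading ratio -1; with t_0 = \frac{7}{6}, classification follows.


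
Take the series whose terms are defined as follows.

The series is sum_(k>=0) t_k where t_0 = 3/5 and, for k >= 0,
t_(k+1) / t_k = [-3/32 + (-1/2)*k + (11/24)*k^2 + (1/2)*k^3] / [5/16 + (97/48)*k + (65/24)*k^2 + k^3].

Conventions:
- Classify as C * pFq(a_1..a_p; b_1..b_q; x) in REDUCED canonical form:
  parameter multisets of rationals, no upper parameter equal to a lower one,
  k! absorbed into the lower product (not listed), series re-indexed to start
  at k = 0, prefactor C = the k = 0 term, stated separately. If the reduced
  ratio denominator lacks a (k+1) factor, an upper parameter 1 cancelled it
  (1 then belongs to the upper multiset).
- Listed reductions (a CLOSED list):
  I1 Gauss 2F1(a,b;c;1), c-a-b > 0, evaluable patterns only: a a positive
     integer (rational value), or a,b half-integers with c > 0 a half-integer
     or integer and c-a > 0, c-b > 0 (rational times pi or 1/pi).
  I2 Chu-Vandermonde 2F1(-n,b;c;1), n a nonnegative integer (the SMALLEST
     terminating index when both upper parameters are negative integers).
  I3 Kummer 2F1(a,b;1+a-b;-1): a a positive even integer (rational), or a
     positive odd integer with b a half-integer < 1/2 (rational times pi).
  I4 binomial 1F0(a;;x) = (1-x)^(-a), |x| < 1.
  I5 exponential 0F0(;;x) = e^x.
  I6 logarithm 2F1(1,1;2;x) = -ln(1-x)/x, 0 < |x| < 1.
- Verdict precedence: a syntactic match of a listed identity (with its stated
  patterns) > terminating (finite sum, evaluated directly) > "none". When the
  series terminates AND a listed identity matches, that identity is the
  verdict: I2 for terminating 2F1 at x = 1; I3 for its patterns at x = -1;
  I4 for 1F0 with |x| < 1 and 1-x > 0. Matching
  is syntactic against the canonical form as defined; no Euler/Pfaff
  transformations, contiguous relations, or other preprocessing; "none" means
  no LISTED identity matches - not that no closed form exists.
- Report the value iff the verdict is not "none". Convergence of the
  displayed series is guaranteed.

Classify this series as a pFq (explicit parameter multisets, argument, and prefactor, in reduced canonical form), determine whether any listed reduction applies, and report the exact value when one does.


Canonical form: C = 3/5 times 2F1 with upper {-3/4, 1/6}, lower {5/24}, x = 1/2. Verdict: none - this 2F1 at x = 1/2 matches no listed pattern, and upper {-3/4, 1/6} holds no stopper.

First insight: from the first term 3/5: factor the ratio over Q (prefactor 3/5): negated roots = parameters.
Term ratio: r(k) = (1/2) * (k-3/4) (k+1/6) / [(k+5/24) (k+1)] - poly over poly, x = (1/2) from leading terms; C = 3/5 at k = 0.


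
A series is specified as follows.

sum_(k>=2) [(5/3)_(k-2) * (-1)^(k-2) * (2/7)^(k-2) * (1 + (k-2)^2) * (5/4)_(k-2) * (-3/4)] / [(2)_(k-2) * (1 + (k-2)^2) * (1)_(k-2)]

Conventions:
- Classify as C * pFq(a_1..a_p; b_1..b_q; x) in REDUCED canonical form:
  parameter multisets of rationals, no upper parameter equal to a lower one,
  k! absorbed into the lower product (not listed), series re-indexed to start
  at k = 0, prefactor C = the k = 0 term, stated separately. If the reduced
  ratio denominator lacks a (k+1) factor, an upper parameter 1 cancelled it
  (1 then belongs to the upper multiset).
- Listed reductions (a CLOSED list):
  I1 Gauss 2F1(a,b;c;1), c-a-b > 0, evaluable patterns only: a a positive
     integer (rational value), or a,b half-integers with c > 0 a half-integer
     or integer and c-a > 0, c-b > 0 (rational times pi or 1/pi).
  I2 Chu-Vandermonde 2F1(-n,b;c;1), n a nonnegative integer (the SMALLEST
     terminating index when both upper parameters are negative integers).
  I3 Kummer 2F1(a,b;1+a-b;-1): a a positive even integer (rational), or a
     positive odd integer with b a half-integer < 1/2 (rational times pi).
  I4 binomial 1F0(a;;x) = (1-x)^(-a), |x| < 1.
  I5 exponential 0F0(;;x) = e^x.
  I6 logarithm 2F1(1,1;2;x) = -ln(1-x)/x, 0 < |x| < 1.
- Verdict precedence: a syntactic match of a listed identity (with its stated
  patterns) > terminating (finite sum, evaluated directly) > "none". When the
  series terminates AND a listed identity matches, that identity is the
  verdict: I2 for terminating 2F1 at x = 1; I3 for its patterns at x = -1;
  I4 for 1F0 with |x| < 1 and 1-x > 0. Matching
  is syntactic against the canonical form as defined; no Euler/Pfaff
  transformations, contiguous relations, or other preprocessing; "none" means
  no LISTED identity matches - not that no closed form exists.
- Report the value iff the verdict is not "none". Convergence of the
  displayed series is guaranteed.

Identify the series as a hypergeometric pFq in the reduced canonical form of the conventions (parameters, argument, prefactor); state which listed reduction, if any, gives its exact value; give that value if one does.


x = -2/7 here; the reduced form reads 2F1, upper {5/4, 5/3}, lower {2}, C = -3/4. Verdict: no listed reduction: x = -2/7 and upper {5/4, 5/3} fail every I1-I6 pattern.

Key observation: t_0 being -3/4, (1)_k (C = -3/4, x = -2/7) is k! itself.
Consecutive-term ratio: r(k) = (-2/7) * (k+5/4) (k+5/3) / [(k+2) (k+1)] - rational; roots negated = parameters, x = (-2/7), C = -3/4.


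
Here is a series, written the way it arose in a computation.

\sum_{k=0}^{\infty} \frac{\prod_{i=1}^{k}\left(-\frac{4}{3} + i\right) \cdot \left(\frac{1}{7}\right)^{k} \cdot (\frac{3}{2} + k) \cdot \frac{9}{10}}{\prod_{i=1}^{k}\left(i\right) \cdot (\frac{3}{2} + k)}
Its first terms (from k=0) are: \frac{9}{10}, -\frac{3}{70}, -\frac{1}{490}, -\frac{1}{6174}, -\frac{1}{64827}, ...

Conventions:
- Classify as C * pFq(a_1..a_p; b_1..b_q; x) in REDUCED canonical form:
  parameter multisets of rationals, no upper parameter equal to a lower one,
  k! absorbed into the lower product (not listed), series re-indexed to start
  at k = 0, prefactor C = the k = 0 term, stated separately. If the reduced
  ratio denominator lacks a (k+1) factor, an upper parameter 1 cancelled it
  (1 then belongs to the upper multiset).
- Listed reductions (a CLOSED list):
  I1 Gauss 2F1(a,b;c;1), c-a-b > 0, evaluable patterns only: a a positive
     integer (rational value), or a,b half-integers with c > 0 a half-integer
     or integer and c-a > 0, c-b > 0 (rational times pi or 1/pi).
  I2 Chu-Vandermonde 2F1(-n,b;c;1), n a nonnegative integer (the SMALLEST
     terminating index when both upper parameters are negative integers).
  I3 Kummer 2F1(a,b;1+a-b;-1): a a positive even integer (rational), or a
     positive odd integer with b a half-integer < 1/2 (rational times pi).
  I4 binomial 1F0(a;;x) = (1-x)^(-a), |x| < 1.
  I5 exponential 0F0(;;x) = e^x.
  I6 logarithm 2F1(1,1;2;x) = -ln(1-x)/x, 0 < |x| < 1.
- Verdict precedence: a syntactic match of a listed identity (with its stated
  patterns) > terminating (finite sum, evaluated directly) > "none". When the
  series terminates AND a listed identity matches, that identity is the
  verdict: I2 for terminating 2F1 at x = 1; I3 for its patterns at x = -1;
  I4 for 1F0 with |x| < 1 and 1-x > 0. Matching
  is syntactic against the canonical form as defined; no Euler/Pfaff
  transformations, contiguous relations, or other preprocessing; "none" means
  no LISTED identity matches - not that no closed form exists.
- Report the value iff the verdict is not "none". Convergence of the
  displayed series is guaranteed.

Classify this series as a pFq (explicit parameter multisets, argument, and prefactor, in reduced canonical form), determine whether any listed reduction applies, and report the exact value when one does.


First insight: t_0 = \frac{9}{10} here, and the product of the first k integers (C = 9/10, x = 1/7) is k!.
Adjacent-term ratio: r(k) = \frac{1}{7} * (k-\frac{1}{3}) / [(k+1)] - poly over poly, x = \frac{1}{7} from leading terms; C = \frac{9}{10} at k = 0.

x = \frac{1}{7} here; the reduced form reads 1F0, upper {-\frac{1}{3}}, lower {-}, C = \frac{9}{10}. Verdict: binomial (I4) applies (the 1F0 binomial series: exponent 1/3, x = \frac{1}{7}). Hence: \frac{9}{10} \cdot \left(\frac{6}{7}\right)^{\frac{1}{3}}.


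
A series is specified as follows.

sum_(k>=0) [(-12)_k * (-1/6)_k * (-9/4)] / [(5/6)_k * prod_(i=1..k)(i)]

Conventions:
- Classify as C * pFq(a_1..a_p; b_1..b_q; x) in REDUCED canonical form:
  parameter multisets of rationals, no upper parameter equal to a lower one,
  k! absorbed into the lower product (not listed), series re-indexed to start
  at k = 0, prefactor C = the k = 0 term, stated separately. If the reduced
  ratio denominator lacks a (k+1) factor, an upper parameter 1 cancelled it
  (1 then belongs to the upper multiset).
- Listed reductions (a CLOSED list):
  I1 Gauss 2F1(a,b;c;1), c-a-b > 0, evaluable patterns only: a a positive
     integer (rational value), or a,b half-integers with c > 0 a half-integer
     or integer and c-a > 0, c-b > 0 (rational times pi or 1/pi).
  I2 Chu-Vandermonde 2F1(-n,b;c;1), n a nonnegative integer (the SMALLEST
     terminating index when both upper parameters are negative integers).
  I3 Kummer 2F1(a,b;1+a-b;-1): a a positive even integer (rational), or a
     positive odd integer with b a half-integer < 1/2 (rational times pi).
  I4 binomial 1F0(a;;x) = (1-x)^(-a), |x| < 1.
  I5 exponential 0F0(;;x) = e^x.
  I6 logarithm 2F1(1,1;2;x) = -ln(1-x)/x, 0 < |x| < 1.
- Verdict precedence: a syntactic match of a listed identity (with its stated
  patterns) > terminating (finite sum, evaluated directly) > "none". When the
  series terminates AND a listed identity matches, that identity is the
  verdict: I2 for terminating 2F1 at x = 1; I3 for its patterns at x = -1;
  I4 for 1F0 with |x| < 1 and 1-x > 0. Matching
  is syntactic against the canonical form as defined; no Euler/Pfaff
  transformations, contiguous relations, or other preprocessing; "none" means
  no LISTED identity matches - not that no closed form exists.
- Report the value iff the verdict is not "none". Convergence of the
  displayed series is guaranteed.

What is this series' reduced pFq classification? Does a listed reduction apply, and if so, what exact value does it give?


Structural cue: t_0 = -9/4 here, and the product of the first k integers (C = -9/4) is k!.
Ratio: r(k) = 1 * (k-12) (k-1/6) / [(k+5/6) (k+1)] ; factor over Q: parameters, x = 1, and C = -9/4.

At argument 1: a 2F1 with upper {-12, -1/6}, lower {5/6}, scaled by C = -9/4. Verdict: Chu-Vandermonde (I2) applies (terminating 2F1 at x = 1 with n = 12, b = -1/6, c = 5/6). Sum: -1218719480020992/315323295319565.


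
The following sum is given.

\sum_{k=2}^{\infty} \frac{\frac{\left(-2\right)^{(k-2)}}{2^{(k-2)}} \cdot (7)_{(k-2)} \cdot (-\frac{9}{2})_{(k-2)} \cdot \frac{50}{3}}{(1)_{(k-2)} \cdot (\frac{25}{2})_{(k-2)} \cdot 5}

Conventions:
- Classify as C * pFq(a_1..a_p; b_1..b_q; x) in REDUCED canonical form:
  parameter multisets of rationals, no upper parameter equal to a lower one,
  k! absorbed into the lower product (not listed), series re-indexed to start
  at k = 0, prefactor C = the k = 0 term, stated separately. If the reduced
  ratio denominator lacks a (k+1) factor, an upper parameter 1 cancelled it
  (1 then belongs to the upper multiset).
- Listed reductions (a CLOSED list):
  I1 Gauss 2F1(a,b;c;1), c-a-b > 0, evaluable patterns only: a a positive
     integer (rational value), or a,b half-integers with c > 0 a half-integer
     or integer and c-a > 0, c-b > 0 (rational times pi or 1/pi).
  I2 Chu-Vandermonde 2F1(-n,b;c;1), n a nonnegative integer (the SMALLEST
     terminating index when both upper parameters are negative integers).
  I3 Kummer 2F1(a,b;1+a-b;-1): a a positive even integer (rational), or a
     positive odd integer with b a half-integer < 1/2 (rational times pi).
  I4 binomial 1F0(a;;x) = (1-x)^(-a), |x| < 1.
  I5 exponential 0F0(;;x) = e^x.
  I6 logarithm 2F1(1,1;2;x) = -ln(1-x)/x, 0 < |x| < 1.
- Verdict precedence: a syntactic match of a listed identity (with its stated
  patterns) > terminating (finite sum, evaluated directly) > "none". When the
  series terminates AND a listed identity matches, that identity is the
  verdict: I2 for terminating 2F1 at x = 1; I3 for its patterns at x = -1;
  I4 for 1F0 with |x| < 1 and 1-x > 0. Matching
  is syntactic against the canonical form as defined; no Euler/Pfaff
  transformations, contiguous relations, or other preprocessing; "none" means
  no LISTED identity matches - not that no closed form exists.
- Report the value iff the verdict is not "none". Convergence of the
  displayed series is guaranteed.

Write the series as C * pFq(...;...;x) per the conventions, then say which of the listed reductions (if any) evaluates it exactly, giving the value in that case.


Canonical form: C = \frac{10}{3} times 2F1 with upper {-\frac{9}{2}, 7}, lower {\frac{25}{2}}, x = -1. Verdict (x = -1): the Kummer evaluation I3 applies (x = -1; c = \frac{25}{2} equals 1+a-b for upper {-\frac{9}{2}, 7}: listed pattern). Value: \frac{557732175}{67108864} \cdot \pi.

Structural cue: x = -1 and the two k-th powers (C = 10/3, x = -1) combine into one argument.
Consecutive-term ratio: r(k) = -1 * (k-\frac{9}{2}) (k+7) / [(k+\frac{25}{2}) (k+1)] - rational in k. x = -1; t_0 = \frac{10}{3}; negate the roots.


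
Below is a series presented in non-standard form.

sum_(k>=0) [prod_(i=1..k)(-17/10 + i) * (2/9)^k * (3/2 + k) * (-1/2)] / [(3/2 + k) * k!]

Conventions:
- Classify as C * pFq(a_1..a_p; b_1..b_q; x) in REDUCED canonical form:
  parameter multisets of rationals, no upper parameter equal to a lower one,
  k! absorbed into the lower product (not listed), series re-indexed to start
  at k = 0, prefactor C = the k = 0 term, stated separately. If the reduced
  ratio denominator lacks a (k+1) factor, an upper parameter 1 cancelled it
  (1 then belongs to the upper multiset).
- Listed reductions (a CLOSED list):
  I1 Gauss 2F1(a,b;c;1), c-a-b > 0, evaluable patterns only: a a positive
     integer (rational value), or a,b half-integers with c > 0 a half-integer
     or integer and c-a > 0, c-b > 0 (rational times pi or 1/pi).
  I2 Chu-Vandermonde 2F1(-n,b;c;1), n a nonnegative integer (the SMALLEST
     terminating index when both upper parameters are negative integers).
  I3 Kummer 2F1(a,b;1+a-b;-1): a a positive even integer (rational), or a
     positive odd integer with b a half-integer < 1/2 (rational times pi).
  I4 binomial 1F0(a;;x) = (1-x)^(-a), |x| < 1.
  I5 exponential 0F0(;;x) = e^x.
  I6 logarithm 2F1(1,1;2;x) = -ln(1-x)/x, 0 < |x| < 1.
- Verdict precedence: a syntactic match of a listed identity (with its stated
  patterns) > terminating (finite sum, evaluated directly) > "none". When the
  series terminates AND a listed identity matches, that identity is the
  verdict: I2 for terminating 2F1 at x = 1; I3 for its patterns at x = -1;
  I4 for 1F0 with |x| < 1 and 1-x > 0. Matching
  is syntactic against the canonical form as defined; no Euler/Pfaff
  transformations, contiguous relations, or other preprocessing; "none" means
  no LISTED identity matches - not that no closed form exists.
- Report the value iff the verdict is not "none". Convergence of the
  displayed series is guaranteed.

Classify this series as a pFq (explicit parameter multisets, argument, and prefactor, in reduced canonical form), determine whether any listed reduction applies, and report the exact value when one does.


The series (x = 2/9) is 1F0: upper {-7/10}, lower {-}, prefactor -1/2. Verdict: the binomial series (I4) applies (the 1F0 binomial series: exponent 7/10, x = 2/9). Its exact value is (-1/2) * (7/9)^(7/10).

Key step: t_0 = -1/2 here, and the running product (C = -1/2, x = 2/9) telescopes to a rising factorial.
Consecutive-term ratio: r(k) = (2/9) * (k-7/10) / [(k+1)] - rational; roots negated = parameters, x = (2/9), C = -1/2.


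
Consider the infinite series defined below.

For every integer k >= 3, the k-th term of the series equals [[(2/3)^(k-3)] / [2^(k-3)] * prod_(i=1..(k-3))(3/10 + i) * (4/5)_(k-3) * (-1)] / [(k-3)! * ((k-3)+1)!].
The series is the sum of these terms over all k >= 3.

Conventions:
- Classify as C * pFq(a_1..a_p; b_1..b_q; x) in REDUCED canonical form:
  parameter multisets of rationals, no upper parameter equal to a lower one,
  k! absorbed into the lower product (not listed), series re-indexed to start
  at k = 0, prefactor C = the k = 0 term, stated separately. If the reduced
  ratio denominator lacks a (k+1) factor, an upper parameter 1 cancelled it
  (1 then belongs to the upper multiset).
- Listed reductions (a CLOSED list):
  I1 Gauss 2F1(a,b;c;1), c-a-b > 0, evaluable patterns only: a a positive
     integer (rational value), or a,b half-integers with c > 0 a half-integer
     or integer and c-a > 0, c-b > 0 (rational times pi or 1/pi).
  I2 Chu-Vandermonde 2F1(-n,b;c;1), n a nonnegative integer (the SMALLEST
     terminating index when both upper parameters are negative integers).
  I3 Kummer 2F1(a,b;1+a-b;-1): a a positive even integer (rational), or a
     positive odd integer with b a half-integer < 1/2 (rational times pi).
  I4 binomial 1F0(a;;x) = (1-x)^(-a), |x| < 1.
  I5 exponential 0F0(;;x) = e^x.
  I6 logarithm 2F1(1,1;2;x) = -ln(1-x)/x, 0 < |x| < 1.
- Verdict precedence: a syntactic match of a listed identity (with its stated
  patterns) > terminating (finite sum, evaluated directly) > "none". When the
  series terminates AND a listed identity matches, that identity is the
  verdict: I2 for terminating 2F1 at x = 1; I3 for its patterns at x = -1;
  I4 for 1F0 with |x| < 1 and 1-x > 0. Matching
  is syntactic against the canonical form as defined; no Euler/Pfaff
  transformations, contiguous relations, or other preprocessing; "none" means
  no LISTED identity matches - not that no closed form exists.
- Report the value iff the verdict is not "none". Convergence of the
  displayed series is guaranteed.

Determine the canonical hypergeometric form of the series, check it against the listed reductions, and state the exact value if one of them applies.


Prefactor -1, argument 1/3: 2F1 with upper {4/5, 13/10} over lower {2}. Verdict: none (x = 1/3): each listed identity misses the multisets {4/5, 13/10} ; {2}.

First insight: x = (1/3) and the two k-th powers (C = -1) combine into one argument.
Ratio: r(k) = (1/3) * (k+4/5) (k+13/10) / [(k+2) (k+1)] - poly over poly, x = (1/3) from leading terms; C = -1 at k = 0.


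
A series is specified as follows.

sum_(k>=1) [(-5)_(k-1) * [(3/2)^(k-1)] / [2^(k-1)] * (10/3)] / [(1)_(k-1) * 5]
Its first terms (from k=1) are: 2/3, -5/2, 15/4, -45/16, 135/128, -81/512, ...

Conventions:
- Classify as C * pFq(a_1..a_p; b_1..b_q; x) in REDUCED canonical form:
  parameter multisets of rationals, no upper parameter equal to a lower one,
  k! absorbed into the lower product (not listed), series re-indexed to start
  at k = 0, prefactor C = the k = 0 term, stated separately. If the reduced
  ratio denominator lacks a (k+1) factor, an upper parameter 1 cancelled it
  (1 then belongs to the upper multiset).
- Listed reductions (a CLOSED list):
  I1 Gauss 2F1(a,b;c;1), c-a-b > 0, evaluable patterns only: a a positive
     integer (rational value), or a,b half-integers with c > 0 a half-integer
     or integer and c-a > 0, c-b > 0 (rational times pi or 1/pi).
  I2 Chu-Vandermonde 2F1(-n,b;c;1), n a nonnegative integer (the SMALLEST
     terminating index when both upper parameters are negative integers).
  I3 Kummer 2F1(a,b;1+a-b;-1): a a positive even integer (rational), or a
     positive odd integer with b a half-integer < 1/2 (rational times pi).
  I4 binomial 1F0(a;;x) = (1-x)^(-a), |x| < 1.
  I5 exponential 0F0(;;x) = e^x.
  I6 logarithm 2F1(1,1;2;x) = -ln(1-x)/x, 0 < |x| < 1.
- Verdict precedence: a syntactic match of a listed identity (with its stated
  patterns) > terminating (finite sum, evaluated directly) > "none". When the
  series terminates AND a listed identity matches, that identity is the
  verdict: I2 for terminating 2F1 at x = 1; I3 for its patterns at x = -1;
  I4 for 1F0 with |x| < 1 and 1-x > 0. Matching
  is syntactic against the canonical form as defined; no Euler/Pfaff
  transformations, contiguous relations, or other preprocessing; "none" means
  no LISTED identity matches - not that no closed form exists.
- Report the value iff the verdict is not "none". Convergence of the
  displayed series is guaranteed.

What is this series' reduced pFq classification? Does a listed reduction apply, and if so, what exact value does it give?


The series (x = 3/4) is 1F0: upper {-5}, lower {-}, prefactor 2/3. Verdict (x = 3/4): the binomial series (I4) applies (the 1F0 binomial series: exponent 5, x = 3/4). Hence: 1/1536.

Key observation: x = (3/4) and the constant factors (C = 2/3) combine into one prefactor.
Consecutive-term ratio: r(k) = (3/4) * (k-5) / [(k+1)] ; factor over Q: parameters, x = (3/4), and C = 2/3.


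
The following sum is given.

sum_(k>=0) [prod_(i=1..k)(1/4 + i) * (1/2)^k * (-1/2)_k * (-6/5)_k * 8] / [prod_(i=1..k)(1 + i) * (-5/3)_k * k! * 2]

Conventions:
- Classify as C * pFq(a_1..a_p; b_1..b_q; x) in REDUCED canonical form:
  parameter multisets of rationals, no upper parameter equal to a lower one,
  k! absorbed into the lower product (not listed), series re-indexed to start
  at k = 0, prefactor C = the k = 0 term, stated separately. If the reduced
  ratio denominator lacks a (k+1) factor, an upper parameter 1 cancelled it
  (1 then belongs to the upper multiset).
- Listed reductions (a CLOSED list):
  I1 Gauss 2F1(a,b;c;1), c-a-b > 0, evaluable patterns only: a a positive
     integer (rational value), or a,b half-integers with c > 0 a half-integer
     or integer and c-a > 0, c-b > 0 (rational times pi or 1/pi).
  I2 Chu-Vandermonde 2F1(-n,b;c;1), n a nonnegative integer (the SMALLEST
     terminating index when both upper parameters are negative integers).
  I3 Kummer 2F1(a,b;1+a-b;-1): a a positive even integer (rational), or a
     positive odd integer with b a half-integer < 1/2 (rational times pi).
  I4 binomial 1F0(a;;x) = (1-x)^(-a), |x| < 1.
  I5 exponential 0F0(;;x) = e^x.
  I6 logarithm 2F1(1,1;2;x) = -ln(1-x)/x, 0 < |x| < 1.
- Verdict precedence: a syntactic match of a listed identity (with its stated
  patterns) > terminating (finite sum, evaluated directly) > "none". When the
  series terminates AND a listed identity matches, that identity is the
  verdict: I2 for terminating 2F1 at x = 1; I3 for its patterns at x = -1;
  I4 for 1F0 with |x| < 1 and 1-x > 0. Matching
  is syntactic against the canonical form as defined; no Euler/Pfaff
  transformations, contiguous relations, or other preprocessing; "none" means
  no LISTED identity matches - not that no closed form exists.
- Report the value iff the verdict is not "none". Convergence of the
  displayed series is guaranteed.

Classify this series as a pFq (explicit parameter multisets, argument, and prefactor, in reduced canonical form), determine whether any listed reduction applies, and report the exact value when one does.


x = 1/2 here; the reduced form reads 3F2, upper {-6/5, -1/2, 5/4}, lower {-5/3, 2}, C = 4. Verdict: none - at argument 1/2 the multisets {-6/5, -1/2, 5/4} ; {-5/3, 2} match no listed identity.

Structural cue: t_0 being 4, the running product (prefactor 4) telescopes to a rising factorial.
Consecutive-term ratio: r(k) = (1/2) * (k-6/5) (k-1/2) (k+5/4) / [(k-5/3) (k+2) (k+1)] - rational; roots negated = parameters, x = (1/2), C = 4.


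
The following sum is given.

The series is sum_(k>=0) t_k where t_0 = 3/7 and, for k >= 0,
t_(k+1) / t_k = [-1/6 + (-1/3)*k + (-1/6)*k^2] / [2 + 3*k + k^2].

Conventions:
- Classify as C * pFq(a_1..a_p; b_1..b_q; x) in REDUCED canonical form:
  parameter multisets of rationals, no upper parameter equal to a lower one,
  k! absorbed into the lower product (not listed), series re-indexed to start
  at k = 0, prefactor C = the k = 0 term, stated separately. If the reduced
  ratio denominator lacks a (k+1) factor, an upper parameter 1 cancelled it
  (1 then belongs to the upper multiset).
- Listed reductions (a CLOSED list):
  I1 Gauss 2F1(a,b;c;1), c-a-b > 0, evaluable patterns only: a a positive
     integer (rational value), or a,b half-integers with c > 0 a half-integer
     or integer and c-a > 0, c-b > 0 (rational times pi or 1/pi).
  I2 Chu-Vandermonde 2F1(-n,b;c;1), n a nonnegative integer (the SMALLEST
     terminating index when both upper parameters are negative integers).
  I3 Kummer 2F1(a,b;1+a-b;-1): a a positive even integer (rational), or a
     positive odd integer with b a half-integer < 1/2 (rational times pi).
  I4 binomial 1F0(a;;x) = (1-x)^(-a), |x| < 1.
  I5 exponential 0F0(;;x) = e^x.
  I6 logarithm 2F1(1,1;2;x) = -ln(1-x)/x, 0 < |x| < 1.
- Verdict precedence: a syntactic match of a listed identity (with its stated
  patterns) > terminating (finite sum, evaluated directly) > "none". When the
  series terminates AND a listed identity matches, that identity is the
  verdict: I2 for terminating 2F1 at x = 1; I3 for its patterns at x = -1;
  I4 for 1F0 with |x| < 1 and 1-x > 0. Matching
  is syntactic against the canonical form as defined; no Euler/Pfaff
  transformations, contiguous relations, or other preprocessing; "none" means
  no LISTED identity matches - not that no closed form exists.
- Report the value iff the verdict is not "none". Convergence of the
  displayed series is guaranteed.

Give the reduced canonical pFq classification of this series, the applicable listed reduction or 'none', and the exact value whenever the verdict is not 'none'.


Key observation: t_0 being 3/7, roots of the ratio polynomials (prefactor 3/7) are the negated parameters.
Ratio: r(k) = (-1/6) * (k+1) (k+1) / [(k+2) (k+1)] - rational; roots negated = parameters, x = (-1/6), C = 3/7.

Canonical form: C = 3/7 times 2F1 with upper {1, 1}, lower {2}, x = -1/6. Verdict: this is the I6 logarithm reduction (the logarithm: parameters (1,1;2), x = -1/6). Sum: (18/7) * ln(7/6).
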